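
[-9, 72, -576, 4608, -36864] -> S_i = -9*-8^i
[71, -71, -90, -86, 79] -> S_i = Random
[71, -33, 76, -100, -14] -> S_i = Random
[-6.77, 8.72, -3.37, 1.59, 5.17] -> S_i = Random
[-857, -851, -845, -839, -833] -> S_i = -857 + 6*i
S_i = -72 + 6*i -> [-72, -66, -60, -54, -48]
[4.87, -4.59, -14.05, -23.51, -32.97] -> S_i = 4.87 + -9.46*i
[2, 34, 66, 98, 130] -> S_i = 2 + 32*i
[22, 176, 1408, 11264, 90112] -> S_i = 22*8^i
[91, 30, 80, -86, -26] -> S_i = Random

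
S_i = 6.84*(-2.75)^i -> [6.84, -18.81, 51.73, -142.25, 391.19]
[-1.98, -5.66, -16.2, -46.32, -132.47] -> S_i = -1.98*2.86^i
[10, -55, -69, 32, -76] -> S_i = Random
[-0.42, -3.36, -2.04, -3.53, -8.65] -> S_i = Random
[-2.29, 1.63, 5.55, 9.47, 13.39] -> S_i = -2.29 + 3.92*i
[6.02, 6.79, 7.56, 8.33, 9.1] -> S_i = 6.02 + 0.77*i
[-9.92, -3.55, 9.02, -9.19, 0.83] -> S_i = Random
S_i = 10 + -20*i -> [10, -10, -30, -50, -70]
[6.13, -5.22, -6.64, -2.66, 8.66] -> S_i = Random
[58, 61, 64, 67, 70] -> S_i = 58 + 3*i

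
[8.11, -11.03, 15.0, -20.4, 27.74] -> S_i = 8.11*(-1.36)^i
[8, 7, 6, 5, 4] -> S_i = 8 + -1*i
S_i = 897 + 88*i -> [897, 985, 1073, 1161, 1249]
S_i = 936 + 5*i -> [936, 941, 946, 951, 956]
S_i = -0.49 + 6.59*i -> [-0.49, 6.1, 12.69, 19.28, 25.87]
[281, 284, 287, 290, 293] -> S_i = 281 + 3*i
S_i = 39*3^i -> [39, 117, 351, 1053, 3159]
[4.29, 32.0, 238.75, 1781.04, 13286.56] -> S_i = 4.29*7.46^i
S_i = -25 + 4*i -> [-25, -21, -17, -13, -9]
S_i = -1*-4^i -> [-1, 4, -16, 64, -256]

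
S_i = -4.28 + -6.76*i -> [-4.28, -11.04, -17.8, -24.56, -31.32]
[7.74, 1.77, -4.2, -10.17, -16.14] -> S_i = 7.74 + -5.97*i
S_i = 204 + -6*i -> [204, 198, 192, 186, 180]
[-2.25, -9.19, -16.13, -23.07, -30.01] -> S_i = -2.25 + -6.94*i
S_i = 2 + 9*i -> [2, 11, 20, 29, 38]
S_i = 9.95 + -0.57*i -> [9.95, 9.38, 8.81, 8.24, 7.67]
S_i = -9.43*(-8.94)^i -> [-9.43, 84.3, -753.68, 6737.9, -60236.78]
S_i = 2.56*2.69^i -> [2.56, 6.89, 18.52, 49.83, 134.04]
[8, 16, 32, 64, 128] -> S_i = 8*2^i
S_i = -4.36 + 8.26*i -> [-4.36, 3.9, 12.16, 20.42, 28.68]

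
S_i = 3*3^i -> [3, 9, 27, 81, 243]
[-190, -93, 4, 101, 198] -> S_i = -190 + 97*i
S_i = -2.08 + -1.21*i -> [-2.08, -3.29, -4.5, -5.71, -6.92]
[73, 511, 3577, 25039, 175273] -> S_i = 73*7^i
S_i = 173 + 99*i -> [173, 272, 371, 470, 569]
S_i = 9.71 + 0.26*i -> [9.71, 9.97, 10.23, 10.49, 10.75]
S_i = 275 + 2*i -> [275, 277, 279, 281, 283]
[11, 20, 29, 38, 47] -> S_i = 11 + 9*i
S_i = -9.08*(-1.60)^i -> [-9.08, 14.53, -23.24, 37.19, -59.51]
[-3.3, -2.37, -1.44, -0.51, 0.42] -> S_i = -3.30 + 0.93*i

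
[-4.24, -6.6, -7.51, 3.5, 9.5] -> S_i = Random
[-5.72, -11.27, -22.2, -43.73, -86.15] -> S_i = -5.72*1.97^i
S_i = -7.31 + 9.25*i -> [-7.31, 1.94, 11.19, 20.44, 29.69]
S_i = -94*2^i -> [-94, -188, -376, -752, -1504]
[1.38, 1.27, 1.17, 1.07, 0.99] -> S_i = 1.38*0.92^i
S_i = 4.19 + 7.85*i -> [4.19, 12.04, 19.89, 27.74, 35.59]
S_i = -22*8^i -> [-22, -176, -1408, -11264, -90112]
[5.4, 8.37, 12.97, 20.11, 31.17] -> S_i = 5.40*1.55^i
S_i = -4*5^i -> [-4, -20, -100, -500, -2500]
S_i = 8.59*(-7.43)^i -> [8.59, -63.82, 474.21, -3523.38, 26178.72]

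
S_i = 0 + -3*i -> [0, -3, -6, -9, -12]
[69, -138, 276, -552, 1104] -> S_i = 69*-2^i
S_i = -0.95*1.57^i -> [-0.95, -1.49, -2.34, -3.68, -5.77]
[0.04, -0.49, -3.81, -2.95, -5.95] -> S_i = Random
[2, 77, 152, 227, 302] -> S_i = 2 + 75*i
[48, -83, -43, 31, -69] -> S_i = Random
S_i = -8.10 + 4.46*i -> [-8.1, -3.64, 0.82, 5.28, 9.74]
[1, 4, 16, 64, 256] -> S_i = 1*4^i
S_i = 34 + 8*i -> [34, 42, 50, 58, 66]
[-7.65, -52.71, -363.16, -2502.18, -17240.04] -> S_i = -7.65*6.89^i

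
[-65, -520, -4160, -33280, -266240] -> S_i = -65*8^i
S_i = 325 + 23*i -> [325, 348, 371, 394, 417]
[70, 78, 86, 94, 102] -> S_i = 70 + 8*i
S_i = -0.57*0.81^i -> [-0.57, -0.46, -0.37, -0.3, -0.25]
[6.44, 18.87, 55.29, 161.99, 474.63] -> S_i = 6.44*2.93^i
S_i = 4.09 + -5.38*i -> [4.09, -1.29, -6.67, -12.05, -17.43]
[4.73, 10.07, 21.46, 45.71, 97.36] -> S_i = 4.73*2.13^i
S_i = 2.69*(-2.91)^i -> [2.69, -7.83, 22.78, -66.29, 192.9]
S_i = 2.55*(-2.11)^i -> [2.55, -5.38, 11.35, -23.95, 50.54]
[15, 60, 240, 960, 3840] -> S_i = 15*4^i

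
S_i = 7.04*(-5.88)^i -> [7.04, -41.4, 243.4, -1431.21, 8415.54]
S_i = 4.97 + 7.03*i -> [4.97, 12.0, 19.03, 26.06, 33.09]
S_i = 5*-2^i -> [5, -10, 20, -40, 80]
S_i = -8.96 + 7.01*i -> [-8.96, -1.95, 5.06, 12.07, 19.08]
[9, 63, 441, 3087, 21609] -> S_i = 9*7^i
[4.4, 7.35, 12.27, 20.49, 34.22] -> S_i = 4.40*1.67^i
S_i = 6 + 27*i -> [6, 33, 60, 87, 114]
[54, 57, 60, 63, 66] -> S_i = 54 + 3*i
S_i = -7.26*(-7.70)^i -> [-7.26, 55.9, -430.45, 3314.43, -25521.11]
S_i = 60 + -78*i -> [60, -18, -96, -174, -252]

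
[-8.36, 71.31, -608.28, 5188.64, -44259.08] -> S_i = -8.36*(-8.53)^i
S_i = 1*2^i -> [1, 2, 4, 8, 16]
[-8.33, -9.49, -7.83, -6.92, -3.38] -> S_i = Random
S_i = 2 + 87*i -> [2, 89, 176, 263, 350]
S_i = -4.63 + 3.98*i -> [-4.63, -0.65, 3.33, 7.31, 11.29]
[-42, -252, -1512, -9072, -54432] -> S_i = -42*6^i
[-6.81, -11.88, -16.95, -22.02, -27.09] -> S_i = -6.81 + -5.07*i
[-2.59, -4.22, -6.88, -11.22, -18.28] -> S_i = -2.59*1.63^i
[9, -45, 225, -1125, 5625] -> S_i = 9*-5^i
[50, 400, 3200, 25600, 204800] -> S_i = 50*8^i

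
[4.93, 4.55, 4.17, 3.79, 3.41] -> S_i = 4.93 + -0.38*i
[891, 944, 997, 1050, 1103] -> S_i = 891 + 53*i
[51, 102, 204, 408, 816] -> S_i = 51*2^i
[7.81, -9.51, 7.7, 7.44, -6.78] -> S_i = Random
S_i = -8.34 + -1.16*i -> [-8.34, -9.5, -10.66, -11.82, -12.98]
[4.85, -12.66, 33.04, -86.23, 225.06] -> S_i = 4.85*(-2.61)^i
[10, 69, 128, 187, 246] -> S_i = 10 + 59*i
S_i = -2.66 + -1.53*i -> [-2.66, -4.19, -5.72, -7.25, -8.78]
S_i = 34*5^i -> [34, 170, 850, 4250, 21250]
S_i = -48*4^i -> [-48, -192, -768, -3072, -12288]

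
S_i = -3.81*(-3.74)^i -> [-3.81, 14.25, -53.29, 199.31, -745.44]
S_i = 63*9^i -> [63, 567, 5103, 45927, 413343]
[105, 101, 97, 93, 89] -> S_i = 105 + -4*i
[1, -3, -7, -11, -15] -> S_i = 1 + -4*i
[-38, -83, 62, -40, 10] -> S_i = Random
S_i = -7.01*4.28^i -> [-7.01, -30.0, -128.41, -549.6, -2352.3]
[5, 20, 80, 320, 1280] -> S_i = 5*4^i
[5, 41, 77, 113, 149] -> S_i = 5 + 36*i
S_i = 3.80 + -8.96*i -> [3.8, -5.16, -14.12, -23.08, -32.04]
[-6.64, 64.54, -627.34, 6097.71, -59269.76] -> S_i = -6.64*(-9.72)^i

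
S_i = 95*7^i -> [95, 665, 4655, 32585, 228095]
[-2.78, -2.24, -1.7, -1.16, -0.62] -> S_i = -2.78 + 0.54*i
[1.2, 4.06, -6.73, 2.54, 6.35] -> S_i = Random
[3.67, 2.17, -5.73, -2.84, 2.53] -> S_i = Random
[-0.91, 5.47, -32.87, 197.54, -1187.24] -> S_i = -0.91*(-6.01)^i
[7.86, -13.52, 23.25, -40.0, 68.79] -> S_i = 7.86*(-1.72)^i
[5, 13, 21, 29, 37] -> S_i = 5 + 8*i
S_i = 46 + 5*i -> [46, 51, 56, 61, 66]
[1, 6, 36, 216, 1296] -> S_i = 1*6^i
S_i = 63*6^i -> [63, 378, 2268, 13608, 81648]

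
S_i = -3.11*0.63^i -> [-3.11, -1.96, -1.23, -0.78, -0.49]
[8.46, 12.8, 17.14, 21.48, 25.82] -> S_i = 8.46 + 4.34*i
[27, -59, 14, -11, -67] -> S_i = Random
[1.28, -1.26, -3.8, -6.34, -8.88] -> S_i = 1.28 + -2.54*i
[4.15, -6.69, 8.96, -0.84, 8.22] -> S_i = Random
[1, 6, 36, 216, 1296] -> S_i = 1*6^i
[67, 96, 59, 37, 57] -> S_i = Random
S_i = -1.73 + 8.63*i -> [-1.73, 6.9, 15.53, 24.16, 32.79]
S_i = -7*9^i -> [-7, -63, -567, -5103, -45927]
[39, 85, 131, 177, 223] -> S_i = 39 + 46*i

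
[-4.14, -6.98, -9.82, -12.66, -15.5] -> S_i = -4.14 + -2.84*i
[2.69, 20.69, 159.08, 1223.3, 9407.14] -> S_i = 2.69*7.69^i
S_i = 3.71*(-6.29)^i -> [3.71, -23.34, 146.78, -923.26, 5807.33]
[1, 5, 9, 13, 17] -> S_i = 1 + 4*i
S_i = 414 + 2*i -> [414, 416, 418, 420, 422]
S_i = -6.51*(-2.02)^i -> [-6.51, 13.15, -26.56, 53.66, -108.39]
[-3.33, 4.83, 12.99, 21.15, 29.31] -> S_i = -3.33 + 8.16*i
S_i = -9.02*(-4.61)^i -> [-9.02, 41.58, -191.69, 883.71, -4073.9]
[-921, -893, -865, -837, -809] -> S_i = -921 + 28*i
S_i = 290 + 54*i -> [290, 344, 398, 452, 506]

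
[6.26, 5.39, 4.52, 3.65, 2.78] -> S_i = 6.26 + -0.87*i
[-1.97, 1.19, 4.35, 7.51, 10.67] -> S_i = -1.97 + 3.16*i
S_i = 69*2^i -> [69, 138, 276, 552, 1104]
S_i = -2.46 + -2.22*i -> [-2.46, -4.68, -6.9, -9.12, -11.34]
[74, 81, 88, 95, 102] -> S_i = 74 + 7*i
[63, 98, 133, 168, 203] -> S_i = 63 + 35*i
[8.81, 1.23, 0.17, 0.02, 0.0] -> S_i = 8.81*0.14^i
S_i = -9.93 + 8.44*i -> [-9.93, -1.49, 6.95, 15.39, 23.83]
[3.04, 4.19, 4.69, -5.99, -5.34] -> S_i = Random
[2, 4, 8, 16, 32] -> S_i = 2*2^i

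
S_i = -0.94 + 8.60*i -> [-0.94, 7.66, 16.26, 24.86, 33.46]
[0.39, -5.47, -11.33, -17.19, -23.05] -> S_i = 0.39 + -5.86*i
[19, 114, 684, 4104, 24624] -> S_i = 19*6^i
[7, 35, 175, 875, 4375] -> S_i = 7*5^i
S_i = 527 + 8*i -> [527, 535, 543, 551, 559]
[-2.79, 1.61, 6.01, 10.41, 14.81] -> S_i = -2.79 + 4.40*i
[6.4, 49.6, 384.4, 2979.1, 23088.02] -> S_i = 6.40*7.75^i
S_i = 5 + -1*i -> [5, 4, 3, 2, 1]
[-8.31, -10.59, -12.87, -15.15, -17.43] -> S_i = -8.31 + -2.28*i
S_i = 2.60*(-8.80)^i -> [2.6, -22.88, 201.34, -1771.83, 15592.08]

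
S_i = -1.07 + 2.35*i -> [-1.07, 1.28, 3.63, 5.98, 8.33]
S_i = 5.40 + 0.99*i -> [5.4, 6.39, 7.38, 8.37, 9.36]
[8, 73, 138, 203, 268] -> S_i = 8 + 65*i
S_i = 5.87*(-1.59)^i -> [5.87, -9.33, 14.84, -23.6, 37.52]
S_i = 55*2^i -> [55, 110, 220, 440, 880]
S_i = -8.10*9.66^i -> [-8.1, -78.25, -755.86, -7301.57, -70533.19]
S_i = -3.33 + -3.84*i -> [-3.33, -7.17, -11.01, -14.85, -18.69]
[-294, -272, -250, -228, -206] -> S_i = -294 + 22*i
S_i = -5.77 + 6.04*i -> [-5.77, 0.27, 6.31, 12.35, 18.39]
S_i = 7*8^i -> [7, 56, 448, 3584, 28672]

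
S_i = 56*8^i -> [56, 448, 3584, 28672, 229376]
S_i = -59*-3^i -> [-59, 177, -531, 1593, -4779]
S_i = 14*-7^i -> [14, -98, 686, -4802, 33614]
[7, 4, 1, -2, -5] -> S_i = 7 + -3*i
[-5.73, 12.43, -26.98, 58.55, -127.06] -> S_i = -5.73*(-2.17)^i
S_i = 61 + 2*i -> [61, 63, 65, 67, 69]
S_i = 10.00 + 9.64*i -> [10.0, 19.64, 29.28, 38.92, 48.56]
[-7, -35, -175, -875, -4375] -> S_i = -7*5^i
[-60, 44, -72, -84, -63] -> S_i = Random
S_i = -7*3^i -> [-7, -21, -63, -189, -567]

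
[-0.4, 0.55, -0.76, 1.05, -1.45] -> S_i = -0.40*(-1.38)^i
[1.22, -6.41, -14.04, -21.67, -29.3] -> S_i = 1.22 + -7.63*i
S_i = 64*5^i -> [64, 320, 1600, 8000, 40000]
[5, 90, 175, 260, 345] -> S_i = 5 + 85*i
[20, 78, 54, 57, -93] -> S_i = Random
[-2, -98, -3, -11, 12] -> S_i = Random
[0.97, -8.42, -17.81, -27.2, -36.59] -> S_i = 0.97 + -9.39*i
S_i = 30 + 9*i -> [30, 39, 48, 57, 66]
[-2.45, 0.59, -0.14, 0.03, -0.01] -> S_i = -2.45*(-0.24)^i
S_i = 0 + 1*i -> [0, 1, 2, 3, 4]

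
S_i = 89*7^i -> [89, 623, 4361, 30527, 213689]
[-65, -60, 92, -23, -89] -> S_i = Random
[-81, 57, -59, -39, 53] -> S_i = Random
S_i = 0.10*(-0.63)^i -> [0.1, -0.06, 0.04, -0.03, 0.02]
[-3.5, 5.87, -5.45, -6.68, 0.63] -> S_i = Random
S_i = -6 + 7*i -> [-6, 1, 8, 15, 22]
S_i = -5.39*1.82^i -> [-5.39, -9.81, -17.85, -32.49, -59.14]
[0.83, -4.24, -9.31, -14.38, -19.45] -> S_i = 0.83 + -5.07*i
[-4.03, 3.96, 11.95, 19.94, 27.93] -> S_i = -4.03 + 7.99*i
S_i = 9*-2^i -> [9, -18, 36, -72, 144]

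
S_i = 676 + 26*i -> [676, 702, 728, 754, 780]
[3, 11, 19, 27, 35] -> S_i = 3 + 8*i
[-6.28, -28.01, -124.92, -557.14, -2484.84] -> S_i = -6.28*4.46^i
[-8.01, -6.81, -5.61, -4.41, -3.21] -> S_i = -8.01 + 1.20*i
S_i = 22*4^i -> [22, 88, 352, 1408, 5632]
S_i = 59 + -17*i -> [59, 42, 25, 8, -9]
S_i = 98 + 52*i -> [98, 150, 202, 254, 306]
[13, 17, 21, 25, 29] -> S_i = 13 + 4*i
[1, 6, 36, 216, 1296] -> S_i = 1*6^i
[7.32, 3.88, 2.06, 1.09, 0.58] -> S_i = 7.32*0.53^i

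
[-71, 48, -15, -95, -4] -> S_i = Random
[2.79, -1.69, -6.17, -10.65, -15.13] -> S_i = 2.79 + -4.48*i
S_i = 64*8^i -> [64, 512, 4096, 32768, 262144]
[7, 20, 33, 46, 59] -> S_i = 7 + 13*i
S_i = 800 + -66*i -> [800, 734, 668, 602, 536]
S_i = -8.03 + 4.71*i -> [-8.03, -3.32, 1.39, 6.1, 10.81]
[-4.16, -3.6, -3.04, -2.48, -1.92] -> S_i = -4.16 + 0.56*i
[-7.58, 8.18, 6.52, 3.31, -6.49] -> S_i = Random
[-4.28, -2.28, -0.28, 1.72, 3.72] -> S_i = -4.28 + 2.00*i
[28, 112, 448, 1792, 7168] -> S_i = 28*4^i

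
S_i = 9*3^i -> [9, 27, 81, 243, 729]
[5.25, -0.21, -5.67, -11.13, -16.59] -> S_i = 5.25 + -5.46*i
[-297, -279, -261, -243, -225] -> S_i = -297 + 18*i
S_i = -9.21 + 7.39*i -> [-9.21, -1.82, 5.57, 12.96, 20.35]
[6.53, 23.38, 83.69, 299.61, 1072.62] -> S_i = 6.53*3.58^i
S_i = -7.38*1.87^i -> [-7.38, -13.8, -25.81, -48.26, -90.24]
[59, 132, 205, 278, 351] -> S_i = 59 + 73*i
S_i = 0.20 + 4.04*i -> [0.2, 4.24, 8.28, 12.32, 16.36]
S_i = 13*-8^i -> [13, -104, 832, -6656, 53248]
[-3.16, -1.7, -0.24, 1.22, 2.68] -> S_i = -3.16 + 1.46*i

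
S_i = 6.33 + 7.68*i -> [6.33, 14.01, 21.69, 29.37, 37.05]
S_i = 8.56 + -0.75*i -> [8.56, 7.81, 7.06, 6.31, 5.56]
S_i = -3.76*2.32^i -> [-3.76, -8.72, -20.24, -46.95, -108.93]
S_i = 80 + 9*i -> [80, 89, 98, 107, 116]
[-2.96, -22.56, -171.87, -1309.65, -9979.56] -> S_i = -2.96*7.62^i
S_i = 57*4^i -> [57, 228, 912, 3648, 14592]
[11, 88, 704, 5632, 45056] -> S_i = 11*8^i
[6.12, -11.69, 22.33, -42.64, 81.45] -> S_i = 6.12*(-1.91)^i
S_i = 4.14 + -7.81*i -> [4.14, -3.67, -11.48, -19.29, -27.1]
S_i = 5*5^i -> [5, 25, 125, 625, 3125]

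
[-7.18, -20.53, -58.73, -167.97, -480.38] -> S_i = -7.18*2.86^i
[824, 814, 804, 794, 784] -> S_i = 824 + -10*i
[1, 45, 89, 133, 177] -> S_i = 1 + 44*i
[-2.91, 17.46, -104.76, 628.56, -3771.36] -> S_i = -2.91*(-6.00)^i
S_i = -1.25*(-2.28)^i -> [-1.25, 2.85, -6.5, 14.82, -33.78]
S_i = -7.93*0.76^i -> [-7.93, -6.03, -4.58, -3.48, -2.65]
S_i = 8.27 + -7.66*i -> [8.27, 0.61, -7.05, -14.71, -22.37]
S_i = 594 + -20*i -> [594, 574, 554, 534, 514]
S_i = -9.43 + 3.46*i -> [-9.43, -5.97, -2.51, 0.95, 4.41]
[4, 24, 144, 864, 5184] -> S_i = 4*6^i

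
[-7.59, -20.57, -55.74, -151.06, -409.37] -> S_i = -7.59*2.71^i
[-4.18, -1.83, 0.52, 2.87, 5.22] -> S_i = -4.18 + 2.35*i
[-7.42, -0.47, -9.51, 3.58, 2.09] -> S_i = Random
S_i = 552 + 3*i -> [552, 555, 558, 561, 564]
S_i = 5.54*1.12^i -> [5.54, 6.2, 6.95, 7.78, 8.72]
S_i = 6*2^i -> [6, 12, 24, 48, 96]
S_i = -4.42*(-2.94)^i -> [-4.42, 12.99, -38.2, 112.32, -330.23]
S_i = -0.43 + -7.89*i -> [-0.43, -8.32, -16.21, -24.1, -31.99]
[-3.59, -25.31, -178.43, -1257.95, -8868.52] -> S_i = -3.59*7.05^i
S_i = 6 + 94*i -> [6, 100, 194, 288, 382]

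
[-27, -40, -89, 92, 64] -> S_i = Random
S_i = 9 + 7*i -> [9, 16, 23, 30, 37]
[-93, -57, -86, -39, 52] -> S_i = Random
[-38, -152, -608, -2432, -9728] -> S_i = -38*4^i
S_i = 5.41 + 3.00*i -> [5.41, 8.41, 11.41, 14.41, 17.41]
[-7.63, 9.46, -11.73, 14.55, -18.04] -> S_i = -7.63*(-1.24)^i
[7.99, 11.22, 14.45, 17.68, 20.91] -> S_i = 7.99 + 3.23*i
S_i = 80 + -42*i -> [80, 38, -4, -46, -88]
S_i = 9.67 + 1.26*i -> [9.67, 10.93, 12.19, 13.45, 14.71]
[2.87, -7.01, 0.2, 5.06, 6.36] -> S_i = Random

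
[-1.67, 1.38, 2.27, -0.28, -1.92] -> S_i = Random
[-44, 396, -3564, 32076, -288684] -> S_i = -44*-9^i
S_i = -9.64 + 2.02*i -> [-9.64, -7.62, -5.6, -3.58, -1.56]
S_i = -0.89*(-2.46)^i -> [-0.89, 2.19, -5.39, 13.25, -32.59]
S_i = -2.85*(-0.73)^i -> [-2.85, 2.08, -1.52, 1.11, -0.81]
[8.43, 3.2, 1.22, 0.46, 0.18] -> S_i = 8.43*0.38^i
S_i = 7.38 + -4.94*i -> [7.38, 2.44, -2.5, -7.44, -12.38]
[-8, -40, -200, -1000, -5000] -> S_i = -8*5^i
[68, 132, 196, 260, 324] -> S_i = 68 + 64*i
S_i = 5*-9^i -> [5, -45, 405, -3645, 32805]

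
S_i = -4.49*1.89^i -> [-4.49, -8.49, -16.04, -30.31, -57.29]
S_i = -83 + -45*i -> [-83, -128, -173, -218, -263]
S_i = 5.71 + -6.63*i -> [5.71, -0.92, -7.55, -14.18, -20.81]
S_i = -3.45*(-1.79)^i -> [-3.45, 6.18, -11.05, 19.79, -35.42]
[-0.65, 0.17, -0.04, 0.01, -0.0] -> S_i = -0.65*(-0.26)^i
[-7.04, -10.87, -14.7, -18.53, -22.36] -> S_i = -7.04 + -3.83*i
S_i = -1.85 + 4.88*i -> [-1.85, 3.03, 7.91, 12.79, 17.67]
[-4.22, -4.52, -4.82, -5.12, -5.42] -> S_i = -4.22 + -0.30*i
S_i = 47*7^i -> [47, 329, 2303, 16121, 112847]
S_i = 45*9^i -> [45, 405, 3645, 32805, 295245]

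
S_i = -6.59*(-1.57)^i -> [-6.59, 10.35, -16.24, 25.5, -40.04]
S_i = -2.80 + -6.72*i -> [-2.8, -9.52, -16.24, -22.96, -29.68]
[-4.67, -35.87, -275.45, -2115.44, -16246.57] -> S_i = -4.67*7.68^i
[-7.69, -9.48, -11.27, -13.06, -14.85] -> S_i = -7.69 + -1.79*i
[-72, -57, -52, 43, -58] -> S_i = Random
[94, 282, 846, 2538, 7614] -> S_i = 94*3^i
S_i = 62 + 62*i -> [62, 124, 186, 248, 310]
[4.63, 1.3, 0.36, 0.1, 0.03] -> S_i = 4.63*0.28^i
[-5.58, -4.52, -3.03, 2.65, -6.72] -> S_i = Random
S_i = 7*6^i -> [7, 42, 252, 1512, 9072]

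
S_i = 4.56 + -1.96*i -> [4.56, 2.6, 0.64, -1.32, -3.28]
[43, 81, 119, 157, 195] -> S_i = 43 + 38*i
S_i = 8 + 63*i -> [8, 71, 134, 197, 260]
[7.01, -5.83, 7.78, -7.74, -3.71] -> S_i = Random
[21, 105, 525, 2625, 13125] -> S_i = 21*5^i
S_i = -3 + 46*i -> [-3, 43, 89, 135, 181]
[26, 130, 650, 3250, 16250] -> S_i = 26*5^i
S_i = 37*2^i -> [37, 74, 148, 296, 592]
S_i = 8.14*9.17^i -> [8.14, 74.64, 684.48, 6276.72, 57557.48]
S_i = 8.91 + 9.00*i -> [8.91, 17.91, 26.91, 35.91, 44.91]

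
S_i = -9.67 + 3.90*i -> [-9.67, -5.77, -1.87, 2.03, 5.93]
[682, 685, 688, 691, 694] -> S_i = 682 + 3*i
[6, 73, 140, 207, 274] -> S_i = 6 + 67*i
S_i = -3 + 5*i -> [-3, 2, 7, 12, 17]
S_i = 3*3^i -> [3, 9, 27, 81, 243]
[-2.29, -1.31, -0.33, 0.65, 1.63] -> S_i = -2.29 + 0.98*i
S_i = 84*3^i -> [84, 252, 756, 2268, 6804]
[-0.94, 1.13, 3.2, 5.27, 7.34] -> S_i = -0.94 + 2.07*i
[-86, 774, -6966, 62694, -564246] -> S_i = -86*-9^i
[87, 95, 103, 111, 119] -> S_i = 87 + 8*i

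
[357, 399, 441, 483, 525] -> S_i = 357 + 42*i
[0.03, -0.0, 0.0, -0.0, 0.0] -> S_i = 0.03*(-0.04)^i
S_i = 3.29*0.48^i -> [3.29, 1.58, 0.76, 0.36, 0.17]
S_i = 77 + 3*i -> [77, 80, 83, 86, 89]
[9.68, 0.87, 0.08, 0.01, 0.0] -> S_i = 9.68*0.09^i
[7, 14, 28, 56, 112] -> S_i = 7*2^i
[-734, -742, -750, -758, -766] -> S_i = -734 + -8*i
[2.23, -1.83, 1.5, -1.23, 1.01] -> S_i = 2.23*(-0.82)^i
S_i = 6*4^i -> [6, 24, 96, 384, 1536]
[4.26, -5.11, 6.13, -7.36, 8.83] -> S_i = 4.26*(-1.20)^i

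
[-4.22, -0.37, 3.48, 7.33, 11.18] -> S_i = -4.22 + 3.85*i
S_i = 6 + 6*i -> [6, 12, 18, 24, 30]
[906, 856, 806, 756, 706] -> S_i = 906 + -50*i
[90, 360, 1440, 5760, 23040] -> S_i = 90*4^i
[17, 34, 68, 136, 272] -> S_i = 17*2^i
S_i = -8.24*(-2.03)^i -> [-8.24, 16.73, -33.96, 68.93, -139.93]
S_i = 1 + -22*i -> [1, -21, -43, -65, -87]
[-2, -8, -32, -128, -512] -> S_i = -2*4^i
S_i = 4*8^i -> [4, 32, 256, 2048, 16384]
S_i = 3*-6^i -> [3, -18, 108, -648, 3888]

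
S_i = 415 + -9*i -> [415, 406, 397, 388, 379]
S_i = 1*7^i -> [1, 7, 49, 343, 2401]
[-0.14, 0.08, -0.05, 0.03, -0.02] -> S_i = -0.14*(-0.58)^i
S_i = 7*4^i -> [7, 28, 112, 448, 1792]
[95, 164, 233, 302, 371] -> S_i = 95 + 69*i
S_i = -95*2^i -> [-95, -190, -380, -760, -1520]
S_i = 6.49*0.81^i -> [6.49, 5.26, 4.26, 3.45, 2.79]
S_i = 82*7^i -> [82, 574, 4018, 28126, 196882]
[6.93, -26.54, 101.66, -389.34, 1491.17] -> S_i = 6.93*(-3.83)^i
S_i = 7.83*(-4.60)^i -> [7.83, -36.02, 165.68, -762.14, 3505.85]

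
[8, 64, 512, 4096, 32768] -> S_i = 8*8^i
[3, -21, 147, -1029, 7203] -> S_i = 3*-7^i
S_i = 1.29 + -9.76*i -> [1.29, -8.47, -18.23, -27.99, -37.75]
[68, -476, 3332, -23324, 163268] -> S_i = 68*-7^i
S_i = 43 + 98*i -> [43, 141, 239, 337, 435]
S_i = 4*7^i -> [4, 28, 196, 1372, 9604]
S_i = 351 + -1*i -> [351, 350, 349, 348, 347]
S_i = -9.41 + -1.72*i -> [-9.41, -11.13, -12.85, -14.57, -16.29]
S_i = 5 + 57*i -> [5, 62, 119, 176, 233]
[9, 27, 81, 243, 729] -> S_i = 9*3^i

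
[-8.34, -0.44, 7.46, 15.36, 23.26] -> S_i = -8.34 + 7.90*i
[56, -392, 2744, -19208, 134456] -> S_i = 56*-7^i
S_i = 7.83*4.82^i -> [7.83, 37.74, 181.91, 876.8, 4226.2]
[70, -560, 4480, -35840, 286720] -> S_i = 70*-8^i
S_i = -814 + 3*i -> [-814, -811, -808, -805, -802]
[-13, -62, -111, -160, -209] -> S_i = -13 + -49*i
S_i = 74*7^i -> [74, 518, 3626, 25382, 177674]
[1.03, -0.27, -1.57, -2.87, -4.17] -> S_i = 1.03 + -1.30*i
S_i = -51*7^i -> [-51, -357, -2499, -17493, -122451]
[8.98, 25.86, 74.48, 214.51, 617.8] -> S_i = 8.98*2.88^i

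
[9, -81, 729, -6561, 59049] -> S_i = 9*-9^i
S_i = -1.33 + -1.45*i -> [-1.33, -2.78, -4.23, -5.68, -7.13]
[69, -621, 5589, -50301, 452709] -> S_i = 69*-9^i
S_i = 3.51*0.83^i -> [3.51, 2.91, 2.42, 2.01, 1.67]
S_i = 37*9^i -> [37, 333, 2997, 26973, 242757]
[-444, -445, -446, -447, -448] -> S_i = -444 + -1*i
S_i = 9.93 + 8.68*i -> [9.93, 18.61, 27.29, 35.97, 44.65]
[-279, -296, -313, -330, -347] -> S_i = -279 + -17*i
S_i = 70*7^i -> [70, 490, 3430, 24010, 168070]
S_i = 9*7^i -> [9, 63, 441, 3087, 21609]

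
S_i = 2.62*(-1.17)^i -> [2.62, -3.07, 3.59, -4.2, 4.91]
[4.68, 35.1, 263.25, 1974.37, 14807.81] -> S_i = 4.68*7.50^i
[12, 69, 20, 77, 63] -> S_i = Random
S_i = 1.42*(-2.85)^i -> [1.42, -4.05, 11.53, -32.87, 93.68]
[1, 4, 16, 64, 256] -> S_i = 1*4^i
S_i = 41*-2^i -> [41, -82, 164, -328, 656]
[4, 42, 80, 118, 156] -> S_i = 4 + 38*i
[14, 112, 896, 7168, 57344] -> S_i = 14*8^i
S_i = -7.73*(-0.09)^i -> [-7.73, 0.7, -0.06, 0.01, -0.0]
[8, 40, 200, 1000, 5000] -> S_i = 8*5^i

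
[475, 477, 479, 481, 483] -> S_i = 475 + 2*i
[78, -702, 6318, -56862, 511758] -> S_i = 78*-9^i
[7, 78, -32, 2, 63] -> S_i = Random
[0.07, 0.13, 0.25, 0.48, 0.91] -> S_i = 0.07*1.90^i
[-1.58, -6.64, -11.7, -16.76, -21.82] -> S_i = -1.58 + -5.06*i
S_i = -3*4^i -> [-3, -12, -48, -192, -768]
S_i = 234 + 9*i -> [234, 243, 252, 261, 270]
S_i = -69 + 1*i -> [-69, -68, -67, -66, -65]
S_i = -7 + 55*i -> [-7, 48, 103, 158, 213]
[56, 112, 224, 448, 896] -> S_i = 56*2^i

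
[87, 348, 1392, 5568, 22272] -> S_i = 87*4^i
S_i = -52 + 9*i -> [-52, -43, -34, -25, -16]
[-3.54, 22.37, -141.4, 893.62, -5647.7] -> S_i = -3.54*(-6.32)^i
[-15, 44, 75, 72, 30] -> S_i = Random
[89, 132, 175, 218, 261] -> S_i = 89 + 43*i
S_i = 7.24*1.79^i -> [7.24, 12.96, 23.2, 41.52, 74.33]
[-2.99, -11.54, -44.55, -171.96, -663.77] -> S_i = -2.99*3.86^i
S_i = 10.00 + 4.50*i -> [10.0, 14.5, 19.0, 23.5, 28.0]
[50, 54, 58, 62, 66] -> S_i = 50 + 4*i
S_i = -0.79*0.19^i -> [-0.79, -0.15, -0.03, -0.01, -0.0]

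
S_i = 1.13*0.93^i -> [1.13, 1.05, 0.98, 0.91, 0.85]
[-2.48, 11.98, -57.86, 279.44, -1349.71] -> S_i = -2.48*(-4.83)^i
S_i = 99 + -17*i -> [99, 82, 65, 48, 31]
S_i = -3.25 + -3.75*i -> [-3.25, -7.0, -10.75, -14.5, -18.25]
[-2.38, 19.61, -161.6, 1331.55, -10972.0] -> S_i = -2.38*(-8.24)^i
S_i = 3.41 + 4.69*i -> [3.41, 8.1, 12.79, 17.48, 22.17]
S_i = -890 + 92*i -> [-890, -798, -706, -614, -522]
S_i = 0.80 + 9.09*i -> [0.8, 9.89, 18.98, 28.07, 37.16]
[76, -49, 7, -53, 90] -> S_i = Random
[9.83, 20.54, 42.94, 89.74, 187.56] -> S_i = 9.83*2.09^i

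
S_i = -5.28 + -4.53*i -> [-5.28, -9.81, -14.34, -18.87, -23.4]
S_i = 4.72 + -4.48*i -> [4.72, 0.24, -4.24, -8.72, -13.2]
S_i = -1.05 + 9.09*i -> [-1.05, 8.04, 17.13, 26.22, 35.31]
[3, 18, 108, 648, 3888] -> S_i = 3*6^i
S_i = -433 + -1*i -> [-433, -434, -435, -436, -437]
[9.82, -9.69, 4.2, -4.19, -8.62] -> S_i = Random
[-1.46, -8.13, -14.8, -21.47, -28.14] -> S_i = -1.46 + -6.67*i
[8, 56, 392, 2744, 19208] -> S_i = 8*7^i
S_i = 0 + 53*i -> [0, 53, 106, 159, 212]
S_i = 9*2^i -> [9, 18, 36, 72, 144]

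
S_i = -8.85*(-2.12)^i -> [-8.85, 18.76, -39.78, 84.32, -178.77]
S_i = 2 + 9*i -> [2, 11, 20, 29, 38]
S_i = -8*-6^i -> [-8, 48, -288, 1728, -10368]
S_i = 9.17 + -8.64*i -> [9.17, 0.53, -8.11, -16.75, -25.39]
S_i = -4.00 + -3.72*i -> [-4.0, -7.72, -11.44, -15.16, -18.88]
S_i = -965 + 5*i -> [-965, -960, -955, -950, -945]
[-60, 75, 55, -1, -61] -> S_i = Random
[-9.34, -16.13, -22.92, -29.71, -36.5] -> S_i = -9.34 + -6.79*i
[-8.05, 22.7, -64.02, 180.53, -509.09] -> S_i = -8.05*(-2.82)^i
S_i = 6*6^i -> [6, 36, 216, 1296, 7776]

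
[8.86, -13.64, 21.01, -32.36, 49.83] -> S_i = 8.86*(-1.54)^i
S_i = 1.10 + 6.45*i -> [1.1, 7.55, 14.0, 20.45, 26.9]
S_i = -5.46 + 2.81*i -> [-5.46, -2.65, 0.16, 2.97, 5.78]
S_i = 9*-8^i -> [9, -72, 576, -4608, 36864]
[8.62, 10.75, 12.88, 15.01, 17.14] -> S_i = 8.62 + 2.13*i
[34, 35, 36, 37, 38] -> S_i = 34 + 1*i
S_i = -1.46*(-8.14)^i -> [-1.46, 11.88, -96.74, 787.46, -6409.89]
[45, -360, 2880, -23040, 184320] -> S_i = 45*-8^i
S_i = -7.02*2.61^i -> [-7.02, -18.32, -47.82, -124.81, -325.76]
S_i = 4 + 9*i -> [4, 13, 22, 31, 40]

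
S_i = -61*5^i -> [-61, -305, -1525, -7625, -38125]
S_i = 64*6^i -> [64, 384, 2304, 13824, 82944]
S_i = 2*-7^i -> [2, -14, 98, -686, 4802]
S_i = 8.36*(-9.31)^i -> [8.36, -77.83, 724.61, -6746.14, 62806.56]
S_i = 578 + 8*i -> [578, 586, 594, 602, 610]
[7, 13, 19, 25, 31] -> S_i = 7 + 6*i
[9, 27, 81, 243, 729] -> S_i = 9*3^i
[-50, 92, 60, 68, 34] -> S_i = Random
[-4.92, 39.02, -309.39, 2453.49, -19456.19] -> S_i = -4.92*(-7.93)^i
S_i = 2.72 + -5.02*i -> [2.72, -2.3, -7.32, -12.34, -17.36]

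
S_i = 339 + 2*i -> [339, 341, 343, 345, 347]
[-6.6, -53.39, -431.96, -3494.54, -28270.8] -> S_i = -6.60*8.09^i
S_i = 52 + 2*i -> [52, 54, 56, 58, 60]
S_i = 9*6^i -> [9, 54, 324, 1944, 11664]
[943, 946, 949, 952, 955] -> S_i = 943 + 3*i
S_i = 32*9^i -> [32, 288, 2592, 23328, 209952]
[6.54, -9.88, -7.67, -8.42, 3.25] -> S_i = Random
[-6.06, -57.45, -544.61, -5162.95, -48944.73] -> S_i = -6.06*9.48^i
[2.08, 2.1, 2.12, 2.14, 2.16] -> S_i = 2.08 + 0.02*i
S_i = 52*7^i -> [52, 364, 2548, 17836, 124852]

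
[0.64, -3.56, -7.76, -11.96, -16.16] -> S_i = 0.64 + -4.20*i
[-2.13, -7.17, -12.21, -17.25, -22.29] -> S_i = -2.13 + -5.04*i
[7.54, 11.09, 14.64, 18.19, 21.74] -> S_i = 7.54 + 3.55*i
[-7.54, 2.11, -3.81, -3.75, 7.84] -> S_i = Random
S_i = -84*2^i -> [-84, -168, -336, -672, -1344]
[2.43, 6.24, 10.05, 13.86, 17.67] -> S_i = 2.43 + 3.81*i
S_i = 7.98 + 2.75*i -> [7.98, 10.73, 13.48, 16.23, 18.98]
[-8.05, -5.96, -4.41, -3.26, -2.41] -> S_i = -8.05*0.74^i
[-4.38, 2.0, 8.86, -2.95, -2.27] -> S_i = Random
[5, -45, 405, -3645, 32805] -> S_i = 5*-9^i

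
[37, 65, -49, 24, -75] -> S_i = Random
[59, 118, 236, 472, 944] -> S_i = 59*2^i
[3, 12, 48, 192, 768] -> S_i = 3*4^i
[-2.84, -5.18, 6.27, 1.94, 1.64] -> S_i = Random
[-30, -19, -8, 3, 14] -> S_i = -30 + 11*i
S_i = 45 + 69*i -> [45, 114, 183, 252, 321]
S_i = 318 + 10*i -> [318, 328, 338, 348, 358]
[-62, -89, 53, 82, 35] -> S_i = Random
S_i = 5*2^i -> [5, 10, 20, 40, 80]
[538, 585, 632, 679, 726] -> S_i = 538 + 47*i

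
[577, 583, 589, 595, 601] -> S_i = 577 + 6*i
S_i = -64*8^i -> [-64, -512, -4096, -32768, -262144]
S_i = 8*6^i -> [8, 48, 288, 1728, 10368]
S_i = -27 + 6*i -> [-27, -21, -15, -9, -3]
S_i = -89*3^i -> [-89, -267, -801, -2403, -7209]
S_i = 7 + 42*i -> [7, 49, 91, 133, 175]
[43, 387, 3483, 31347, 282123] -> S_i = 43*9^i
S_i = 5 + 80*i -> [5, 85, 165, 245, 325]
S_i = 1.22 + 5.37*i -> [1.22, 6.59, 11.96, 17.33, 22.7]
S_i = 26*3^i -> [26, 78, 234, 702, 2106]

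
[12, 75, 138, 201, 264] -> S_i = 12 + 63*i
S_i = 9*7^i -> [9, 63, 441, 3087, 21609]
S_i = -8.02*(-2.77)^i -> [-8.02, 22.22, -61.54, 170.46, -472.16]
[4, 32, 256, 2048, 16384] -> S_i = 4*8^i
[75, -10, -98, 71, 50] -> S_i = Random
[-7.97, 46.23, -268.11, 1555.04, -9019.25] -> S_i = -7.97*(-5.80)^i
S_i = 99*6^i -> [99, 594, 3564, 21384, 128304]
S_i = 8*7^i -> [8, 56, 392, 2744, 19208]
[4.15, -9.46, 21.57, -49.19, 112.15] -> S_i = 4.15*(-2.28)^i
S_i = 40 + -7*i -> [40, 33, 26, 19, 12]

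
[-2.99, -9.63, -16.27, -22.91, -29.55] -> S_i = -2.99 + -6.64*i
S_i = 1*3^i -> [1, 3, 9, 27, 81]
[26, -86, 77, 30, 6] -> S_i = Random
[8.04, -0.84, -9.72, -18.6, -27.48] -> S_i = 8.04 + -8.88*i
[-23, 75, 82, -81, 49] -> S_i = Random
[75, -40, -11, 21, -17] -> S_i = Random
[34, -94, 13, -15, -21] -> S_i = Random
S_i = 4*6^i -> [4, 24, 144, 864, 5184]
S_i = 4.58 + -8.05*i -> [4.58, -3.47, -11.52, -19.57, -27.62]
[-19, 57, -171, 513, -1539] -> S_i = -19*-3^i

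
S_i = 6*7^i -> [6, 42, 294, 2058, 14406]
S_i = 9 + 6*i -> [9, 15, 21, 27, 33]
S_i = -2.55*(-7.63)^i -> [-2.55, 19.46, -148.45, 1132.7, -8642.48]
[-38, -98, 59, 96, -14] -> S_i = Random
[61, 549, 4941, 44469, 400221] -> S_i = 61*9^i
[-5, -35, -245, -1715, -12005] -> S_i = -5*7^i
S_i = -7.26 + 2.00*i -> [-7.26, -5.26, -3.26, -1.26, 0.74]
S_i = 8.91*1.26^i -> [8.91, 11.23, 14.15, 17.82, 22.46]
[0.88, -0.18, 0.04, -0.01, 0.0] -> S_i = 0.88*(-0.21)^i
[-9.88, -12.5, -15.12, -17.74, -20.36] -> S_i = -9.88 + -2.62*i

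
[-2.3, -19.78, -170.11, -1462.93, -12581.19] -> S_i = -2.30*8.60^i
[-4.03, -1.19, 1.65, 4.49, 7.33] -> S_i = -4.03 + 2.84*i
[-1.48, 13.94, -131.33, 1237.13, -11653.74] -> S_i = -1.48*(-9.42)^i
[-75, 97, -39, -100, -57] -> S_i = Random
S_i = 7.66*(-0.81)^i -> [7.66, -6.2, 5.03, -4.07, 3.3]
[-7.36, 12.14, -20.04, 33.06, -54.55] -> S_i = -7.36*(-1.65)^i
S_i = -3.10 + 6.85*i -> [-3.1, 3.75, 10.6, 17.45, 24.3]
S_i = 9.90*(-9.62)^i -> [9.9, -95.24, 916.19, -8813.74, 84788.21]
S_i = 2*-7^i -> [2, -14, 98, -686, 4802]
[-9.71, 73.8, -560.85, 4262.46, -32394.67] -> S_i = -9.71*(-7.60)^i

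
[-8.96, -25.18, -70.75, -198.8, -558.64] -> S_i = -8.96*2.81^i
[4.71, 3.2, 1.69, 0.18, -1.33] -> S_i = 4.71 + -1.51*i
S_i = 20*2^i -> [20, 40, 80, 160, 320]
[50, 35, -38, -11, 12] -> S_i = Random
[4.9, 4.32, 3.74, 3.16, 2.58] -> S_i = 4.90 + -0.58*i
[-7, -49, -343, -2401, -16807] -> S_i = -7*7^i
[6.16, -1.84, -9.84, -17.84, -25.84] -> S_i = 6.16 + -8.00*i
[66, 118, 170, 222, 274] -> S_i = 66 + 52*i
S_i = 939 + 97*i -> [939, 1036, 1133, 1230, 1327]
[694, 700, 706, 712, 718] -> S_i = 694 + 6*i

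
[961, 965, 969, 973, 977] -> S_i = 961 + 4*i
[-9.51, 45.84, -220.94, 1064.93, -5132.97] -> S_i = -9.51*(-4.82)^i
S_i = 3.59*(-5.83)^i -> [3.59, -20.93, 122.02, -711.38, 4147.33]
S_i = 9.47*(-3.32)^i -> [9.47, -31.44, 104.38, -346.55, 1150.54]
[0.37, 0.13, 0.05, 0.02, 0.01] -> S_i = 0.37*0.35^i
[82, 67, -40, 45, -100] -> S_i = Random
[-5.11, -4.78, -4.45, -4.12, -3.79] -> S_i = -5.11 + 0.33*i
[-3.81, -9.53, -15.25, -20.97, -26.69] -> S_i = -3.81 + -5.72*i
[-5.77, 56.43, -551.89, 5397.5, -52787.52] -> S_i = -5.77*(-9.78)^i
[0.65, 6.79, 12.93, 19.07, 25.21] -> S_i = 0.65 + 6.14*i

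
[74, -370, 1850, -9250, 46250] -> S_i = 74*-5^i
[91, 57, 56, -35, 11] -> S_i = Random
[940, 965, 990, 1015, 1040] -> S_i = 940 + 25*i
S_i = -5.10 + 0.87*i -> [-5.1, -4.23, -3.36, -2.49, -1.62]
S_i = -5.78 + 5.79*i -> [-5.78, 0.01, 5.8, 11.59, 17.38]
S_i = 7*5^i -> [7, 35, 175, 875, 4375]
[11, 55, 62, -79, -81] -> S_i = Random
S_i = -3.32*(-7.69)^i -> [-3.32, 25.53, -196.33, 1509.79, -11610.3]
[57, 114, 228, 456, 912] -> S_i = 57*2^i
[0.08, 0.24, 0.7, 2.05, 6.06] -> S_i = 0.08*2.95^i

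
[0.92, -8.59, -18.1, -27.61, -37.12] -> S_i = 0.92 + -9.51*i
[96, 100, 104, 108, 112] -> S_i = 96 + 4*i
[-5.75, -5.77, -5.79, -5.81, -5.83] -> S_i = -5.75 + -0.02*i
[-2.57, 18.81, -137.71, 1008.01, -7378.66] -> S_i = -2.57*(-7.32)^i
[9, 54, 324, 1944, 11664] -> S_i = 9*6^i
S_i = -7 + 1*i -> [-7, -6, -5, -4, -3]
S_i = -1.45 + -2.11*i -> [-1.45, -3.56, -5.67, -7.78, -9.89]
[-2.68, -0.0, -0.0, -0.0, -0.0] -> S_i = -2.68*0.00^i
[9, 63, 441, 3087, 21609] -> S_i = 9*7^i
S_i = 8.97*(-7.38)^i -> [8.97, -66.2, 488.55, -3605.47, 26608.35]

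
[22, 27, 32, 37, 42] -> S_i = 22 + 5*i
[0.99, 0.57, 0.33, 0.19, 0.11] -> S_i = 0.99*0.58^i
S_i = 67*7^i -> [67, 469, 3283, 22981, 160867]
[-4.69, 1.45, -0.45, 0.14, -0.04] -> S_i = -4.69*(-0.31)^i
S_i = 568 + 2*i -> [568, 570, 572, 574, 576]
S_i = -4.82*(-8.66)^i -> [-4.82, 41.74, -361.48, 3130.41, -27109.32]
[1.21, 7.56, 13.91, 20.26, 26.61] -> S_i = 1.21 + 6.35*i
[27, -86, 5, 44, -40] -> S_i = Random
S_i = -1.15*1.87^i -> [-1.15, -2.15, -4.02, -7.52, -14.06]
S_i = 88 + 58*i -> [88, 146, 204, 262, 320]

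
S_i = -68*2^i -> [-68, -136, -272, -544, -1088]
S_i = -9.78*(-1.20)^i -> [-9.78, 11.74, -14.08, 16.9, -20.28]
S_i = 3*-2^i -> [3, -6, 12, -24, 48]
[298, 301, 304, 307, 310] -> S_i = 298 + 3*i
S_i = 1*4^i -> [1, 4, 16, 64, 256]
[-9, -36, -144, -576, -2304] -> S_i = -9*4^i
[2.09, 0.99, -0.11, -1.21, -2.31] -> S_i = 2.09 + -1.10*i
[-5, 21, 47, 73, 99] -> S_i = -5 + 26*i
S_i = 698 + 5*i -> [698, 703, 708, 713, 718]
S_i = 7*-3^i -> [7, -21, 63, -189, 567]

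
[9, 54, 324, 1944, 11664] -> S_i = 9*6^i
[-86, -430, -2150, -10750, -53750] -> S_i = -86*5^i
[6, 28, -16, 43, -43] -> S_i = Random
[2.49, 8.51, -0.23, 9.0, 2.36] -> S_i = Random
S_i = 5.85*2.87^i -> [5.85, 16.79, 48.19, 138.29, 396.9]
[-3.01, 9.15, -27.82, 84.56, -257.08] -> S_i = -3.01*(-3.04)^i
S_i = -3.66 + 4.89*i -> [-3.66, 1.23, 6.12, 11.01, 15.9]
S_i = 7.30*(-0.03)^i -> [7.3, -0.22, 0.01, -0.0, 0.0]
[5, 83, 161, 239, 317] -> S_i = 5 + 78*i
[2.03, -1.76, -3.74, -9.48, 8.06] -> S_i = Random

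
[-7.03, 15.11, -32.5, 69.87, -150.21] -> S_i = -7.03*(-2.15)^i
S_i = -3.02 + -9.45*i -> [-3.02, -12.47, -21.92, -31.37, -40.82]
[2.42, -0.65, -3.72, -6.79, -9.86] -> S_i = 2.42 + -3.07*i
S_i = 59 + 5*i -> [59, 64, 69, 74, 79]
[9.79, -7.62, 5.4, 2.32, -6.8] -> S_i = Random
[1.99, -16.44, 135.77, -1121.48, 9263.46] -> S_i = 1.99*(-8.26)^i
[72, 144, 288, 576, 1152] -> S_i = 72*2^i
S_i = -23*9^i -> [-23, -207, -1863, -16767, -150903]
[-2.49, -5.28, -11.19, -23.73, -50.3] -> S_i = -2.49*2.12^i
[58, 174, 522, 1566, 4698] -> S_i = 58*3^i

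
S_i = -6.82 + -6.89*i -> [-6.82, -13.71, -20.6, -27.49, -34.38]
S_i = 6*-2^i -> [6, -12, 24, -48, 96]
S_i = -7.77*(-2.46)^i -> [-7.77, 19.11, -47.02, 115.67, -284.55]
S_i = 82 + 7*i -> [82, 89, 96, 103, 110]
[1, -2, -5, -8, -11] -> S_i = 1 + -3*i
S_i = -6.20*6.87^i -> [-6.2, -42.59, -292.62, -2010.3, -13810.79]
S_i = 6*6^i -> [6, 36, 216, 1296, 7776]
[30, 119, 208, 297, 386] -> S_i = 30 + 89*i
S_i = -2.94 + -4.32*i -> [-2.94, -7.26, -11.58, -15.9, -20.22]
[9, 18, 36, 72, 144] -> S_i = 9*2^i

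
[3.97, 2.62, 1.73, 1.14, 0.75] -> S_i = 3.97*0.66^i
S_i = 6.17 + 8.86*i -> [6.17, 15.03, 23.89, 32.75, 41.61]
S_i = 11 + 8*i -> [11, 19, 27, 35, 43]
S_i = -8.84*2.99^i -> [-8.84, -26.43, -79.03, -236.3, -706.54]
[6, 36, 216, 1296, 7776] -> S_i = 6*6^i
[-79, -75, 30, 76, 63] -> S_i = Random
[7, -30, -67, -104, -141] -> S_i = 7 + -37*i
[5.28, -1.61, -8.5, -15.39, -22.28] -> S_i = 5.28 + -6.89*i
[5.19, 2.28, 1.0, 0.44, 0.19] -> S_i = 5.19*0.44^i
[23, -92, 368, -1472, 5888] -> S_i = 23*-4^i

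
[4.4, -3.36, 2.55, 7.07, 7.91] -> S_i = Random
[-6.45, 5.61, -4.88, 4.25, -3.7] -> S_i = -6.45*(-0.87)^i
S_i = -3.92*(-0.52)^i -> [-3.92, 2.04, -1.06, 0.55, -0.29]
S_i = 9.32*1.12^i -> [9.32, 10.44, 11.69, 13.09, 14.67]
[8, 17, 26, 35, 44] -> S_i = 8 + 9*i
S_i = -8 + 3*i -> [-8, -5, -2, 1, 4]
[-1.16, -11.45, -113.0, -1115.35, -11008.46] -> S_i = -1.16*9.87^i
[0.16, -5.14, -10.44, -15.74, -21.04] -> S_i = 0.16 + -5.30*i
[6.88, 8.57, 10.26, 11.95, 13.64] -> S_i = 6.88 + 1.69*i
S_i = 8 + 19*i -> [8, 27, 46, 65, 84]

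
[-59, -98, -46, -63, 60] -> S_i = Random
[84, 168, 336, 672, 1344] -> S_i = 84*2^i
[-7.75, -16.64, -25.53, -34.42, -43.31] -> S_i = -7.75 + -8.89*i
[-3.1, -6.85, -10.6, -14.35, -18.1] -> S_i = -3.10 + -3.75*i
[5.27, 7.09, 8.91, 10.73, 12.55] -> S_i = 5.27 + 1.82*i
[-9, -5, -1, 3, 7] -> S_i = -9 + 4*i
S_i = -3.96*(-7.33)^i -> [-3.96, 29.03, -212.77, 1559.58, -11431.71]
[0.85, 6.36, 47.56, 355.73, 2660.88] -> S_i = 0.85*7.48^i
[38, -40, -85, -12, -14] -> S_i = Random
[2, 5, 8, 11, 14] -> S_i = 2 + 3*i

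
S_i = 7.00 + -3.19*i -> [7.0, 3.81, 0.62, -2.57, -5.76]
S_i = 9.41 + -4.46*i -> [9.41, 4.95, 0.49, -3.97, -8.43]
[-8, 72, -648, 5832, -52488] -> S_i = -8*-9^i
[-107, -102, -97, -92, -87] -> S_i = -107 + 5*i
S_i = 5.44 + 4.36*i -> [5.44, 9.8, 14.16, 18.52, 22.88]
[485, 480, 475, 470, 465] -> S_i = 485 + -5*i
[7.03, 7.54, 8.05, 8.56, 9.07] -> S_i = 7.03 + 0.51*i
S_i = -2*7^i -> [-2, -14, -98, -686, -4802]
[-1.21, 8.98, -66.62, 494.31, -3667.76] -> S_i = -1.21*(-7.42)^i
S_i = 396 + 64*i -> [396, 460, 524, 588, 652]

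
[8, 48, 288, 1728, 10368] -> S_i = 8*6^i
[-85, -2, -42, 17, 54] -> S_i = Random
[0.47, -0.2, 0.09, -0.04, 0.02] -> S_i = 0.47*(-0.43)^i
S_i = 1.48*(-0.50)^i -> [1.48, -0.74, 0.37, -0.18, 0.09]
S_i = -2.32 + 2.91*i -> [-2.32, 0.59, 3.5, 6.41, 9.32]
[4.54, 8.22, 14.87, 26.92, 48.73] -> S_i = 4.54*1.81^i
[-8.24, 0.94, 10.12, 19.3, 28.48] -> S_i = -8.24 + 9.18*i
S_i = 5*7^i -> [5, 35, 245, 1715, 12005]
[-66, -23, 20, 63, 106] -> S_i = -66 + 43*i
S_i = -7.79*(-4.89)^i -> [-7.79, 38.09, -186.28, 910.89, -4454.23]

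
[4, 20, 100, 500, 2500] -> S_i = 4*5^i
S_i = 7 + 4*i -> [7, 11, 15, 19, 23]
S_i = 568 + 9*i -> [568, 577, 586, 595, 604]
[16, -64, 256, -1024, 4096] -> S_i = 16*-4^i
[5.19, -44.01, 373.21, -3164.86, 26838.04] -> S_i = 5.19*(-8.48)^i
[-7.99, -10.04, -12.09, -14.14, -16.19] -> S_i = -7.99 + -2.05*i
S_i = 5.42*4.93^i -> [5.42, 26.72, 131.73, 649.44, 3201.75]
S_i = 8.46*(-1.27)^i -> [8.46, -10.74, 13.65, -17.33, 22.01]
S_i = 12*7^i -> [12, 84, 588, 4116, 28812]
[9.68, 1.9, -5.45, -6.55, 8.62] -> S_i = Random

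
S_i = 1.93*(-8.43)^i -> [1.93, -16.27, 137.16, -1156.22, 9746.92]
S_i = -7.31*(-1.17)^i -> [-7.31, 8.55, -10.01, 11.71, -13.7]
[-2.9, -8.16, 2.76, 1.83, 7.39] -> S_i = Random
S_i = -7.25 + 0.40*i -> [-7.25, -6.85, -6.45, -6.05, -5.65]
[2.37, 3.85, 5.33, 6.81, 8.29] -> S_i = 2.37 + 1.48*i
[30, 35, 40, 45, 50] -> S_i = 30 + 5*i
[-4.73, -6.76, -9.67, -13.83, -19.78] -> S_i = -4.73*1.43^i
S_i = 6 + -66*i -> [6, -60, -126, -192, -258]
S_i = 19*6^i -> [19, 114, 684, 4104, 24624]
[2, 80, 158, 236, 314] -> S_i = 2 + 78*i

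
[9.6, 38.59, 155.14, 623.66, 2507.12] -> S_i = 9.60*4.02^i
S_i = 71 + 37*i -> [71, 108, 145, 182, 219]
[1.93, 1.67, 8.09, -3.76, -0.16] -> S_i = Random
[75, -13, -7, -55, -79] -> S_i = Random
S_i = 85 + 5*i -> [85, 90, 95, 100, 105]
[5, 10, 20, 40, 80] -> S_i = 5*2^i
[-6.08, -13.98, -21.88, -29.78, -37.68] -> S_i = -6.08 + -7.90*i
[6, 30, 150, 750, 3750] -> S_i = 6*5^i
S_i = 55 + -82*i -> [55, -27, -109, -191, -273]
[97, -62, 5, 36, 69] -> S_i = Random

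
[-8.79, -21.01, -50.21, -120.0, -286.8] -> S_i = -8.79*2.39^i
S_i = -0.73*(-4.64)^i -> [-0.73, 3.39, -15.72, 72.93, -338.37]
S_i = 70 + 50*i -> [70, 120, 170, 220, 270]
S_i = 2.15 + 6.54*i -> [2.15, 8.69, 15.23, 21.77, 28.31]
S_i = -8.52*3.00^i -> [-8.52, -25.56, -76.68, -230.04, -690.12]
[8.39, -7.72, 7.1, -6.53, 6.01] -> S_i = 8.39*(-0.92)^i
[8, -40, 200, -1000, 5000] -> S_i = 8*-5^i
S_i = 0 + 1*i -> [0, 1, 2, 3, 4]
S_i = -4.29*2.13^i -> [-4.29, -9.14, -19.46, -41.46, -88.3]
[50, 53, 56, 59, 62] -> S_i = 50 + 3*i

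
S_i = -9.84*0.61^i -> [-9.84, -6.0, -3.66, -2.23, -1.36]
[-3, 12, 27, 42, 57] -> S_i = -3 + 15*i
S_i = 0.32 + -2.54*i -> [0.32, -2.22, -4.76, -7.3, -9.84]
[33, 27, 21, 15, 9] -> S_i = 33 + -6*i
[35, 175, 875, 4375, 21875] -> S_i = 35*5^i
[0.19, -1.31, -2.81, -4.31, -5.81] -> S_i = 0.19 + -1.50*i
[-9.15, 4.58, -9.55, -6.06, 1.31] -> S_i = Random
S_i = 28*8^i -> [28, 224, 1792, 14336, 114688]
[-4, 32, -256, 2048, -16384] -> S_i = -4*-8^i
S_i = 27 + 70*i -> [27, 97, 167, 237, 307]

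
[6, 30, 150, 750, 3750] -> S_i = 6*5^i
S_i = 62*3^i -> [62, 186, 558, 1674, 5022]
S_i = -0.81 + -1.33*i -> [-0.81, -2.14, -3.47, -4.8, -6.13]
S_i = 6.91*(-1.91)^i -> [6.91, -13.2, 25.21, -48.15, 91.96]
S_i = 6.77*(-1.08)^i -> [6.77, -7.31, 7.9, -8.53, 9.21]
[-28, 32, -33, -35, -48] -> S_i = Random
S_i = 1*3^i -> [1, 3, 9, 27, 81]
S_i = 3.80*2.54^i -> [3.8, 9.65, 24.52, 62.27, 158.17]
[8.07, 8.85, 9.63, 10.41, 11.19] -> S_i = 8.07 + 0.78*i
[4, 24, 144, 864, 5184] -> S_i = 4*6^i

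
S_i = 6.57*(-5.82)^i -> [6.57, -38.24, 222.54, -1295.19, 7538.02]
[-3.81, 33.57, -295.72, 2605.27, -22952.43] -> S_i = -3.81*(-8.81)^i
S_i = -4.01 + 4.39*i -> [-4.01, 0.38, 4.77, 9.16, 13.55]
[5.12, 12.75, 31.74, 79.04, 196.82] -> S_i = 5.12*2.49^i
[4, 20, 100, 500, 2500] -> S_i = 4*5^i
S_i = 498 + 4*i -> [498, 502, 506, 510, 514]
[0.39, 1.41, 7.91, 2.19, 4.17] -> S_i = Random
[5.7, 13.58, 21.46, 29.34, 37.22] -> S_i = 5.70 + 7.88*i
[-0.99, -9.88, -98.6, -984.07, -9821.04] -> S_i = -0.99*9.98^i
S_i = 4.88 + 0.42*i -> [4.88, 5.3, 5.72, 6.14, 6.56]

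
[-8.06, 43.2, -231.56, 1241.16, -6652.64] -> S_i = -8.06*(-5.36)^i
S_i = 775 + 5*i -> [775, 780, 785, 790, 795]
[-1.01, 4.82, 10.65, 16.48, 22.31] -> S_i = -1.01 + 5.83*i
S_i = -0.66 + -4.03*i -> [-0.66, -4.69, -8.72, -12.75, -16.78]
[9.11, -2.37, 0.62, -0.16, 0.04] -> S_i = 9.11*(-0.26)^i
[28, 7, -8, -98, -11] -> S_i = Random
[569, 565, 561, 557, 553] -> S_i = 569 + -4*i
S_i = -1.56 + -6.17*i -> [-1.56, -7.73, -13.9, -20.07, -26.24]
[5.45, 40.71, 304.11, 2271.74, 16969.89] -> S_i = 5.45*7.47^i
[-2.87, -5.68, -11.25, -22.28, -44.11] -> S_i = -2.87*1.98^i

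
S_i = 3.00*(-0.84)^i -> [3.0, -2.52, 2.12, -1.78, 1.49]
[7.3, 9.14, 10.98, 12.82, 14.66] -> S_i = 7.30 + 1.84*i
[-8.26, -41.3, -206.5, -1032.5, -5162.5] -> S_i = -8.26*5.00^i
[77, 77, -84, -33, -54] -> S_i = Random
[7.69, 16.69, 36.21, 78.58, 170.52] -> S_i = 7.69*2.17^i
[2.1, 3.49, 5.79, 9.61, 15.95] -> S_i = 2.10*1.66^i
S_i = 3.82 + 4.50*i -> [3.82, 8.32, 12.82, 17.32, 21.82]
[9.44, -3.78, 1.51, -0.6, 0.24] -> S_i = 9.44*(-0.40)^i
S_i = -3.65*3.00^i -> [-3.65, -10.95, -32.85, -98.55, -295.65]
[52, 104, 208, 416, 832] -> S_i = 52*2^i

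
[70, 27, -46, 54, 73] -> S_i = Random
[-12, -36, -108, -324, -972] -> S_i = -12*3^i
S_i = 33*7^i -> [33, 231, 1617, 11319, 79233]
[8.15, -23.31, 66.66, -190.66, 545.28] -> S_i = 8.15*(-2.86)^i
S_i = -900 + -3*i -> [-900, -903, -906, -909, -912]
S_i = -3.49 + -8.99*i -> [-3.49, -12.48, -21.47, -30.46, -39.45]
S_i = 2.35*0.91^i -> [2.35, 2.14, 1.95, 1.77, 1.61]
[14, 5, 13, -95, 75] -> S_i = Random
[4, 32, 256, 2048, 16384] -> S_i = 4*8^i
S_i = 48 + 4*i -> [48, 52, 56, 60, 64]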